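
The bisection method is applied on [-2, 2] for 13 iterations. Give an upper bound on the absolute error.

Bisection error bound: |error| ≤ (b-a)/2^n
|error| ≤ (2 - (-2))/2^13 = 4/2^13
|error| ≤ 0.0004882812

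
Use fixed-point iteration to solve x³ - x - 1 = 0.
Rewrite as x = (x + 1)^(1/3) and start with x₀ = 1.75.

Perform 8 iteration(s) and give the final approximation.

Equation: x³ - x - 1 = 0
Fixed-point form: x = (x + 1)^(1/3)
x₀ = 1.75

x_1 = g(1.750000) = 1.401020
x_2 = g(1.401020) = 1.339055
x_3 = g(1.339055) = 1.327436
x_4 = g(1.327436) = 1.325234
x_5 = g(1.325234) = 1.324816
x_6 = g(1.324816) = 1.324737
x_7 = g(1.324737) = 1.324721
x_8 = g(1.324721) = 1.324719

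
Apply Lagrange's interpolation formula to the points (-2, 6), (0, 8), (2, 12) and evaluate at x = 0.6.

Lagrange interpolation formula:
P(x) = Σ yᵢ × Lᵢ(x)
where Lᵢ(x) = Π_{j≠i} (x - xⱼ)/(xᵢ - xⱼ)

L_0(0.6) = (0.6 - 0)/(-2 - 0) × (0.6 - 2)/(-2 - 2) = -0.105000
L_1(0.6) = (0.6 - (-2))/(0 - (-2)) × (0.6 - 2)/(0 - 2) = 0.910000
L_2(0.6) = (0.6 - (-2))/(2 - (-2)) × (0.6 - 0)/(2 - 0) = 0.195000

P(0.6) = 6×L_0(0.6) + 8×L_1(0.6) + 12×L_2(0.6)
P(0.6) = 8.990000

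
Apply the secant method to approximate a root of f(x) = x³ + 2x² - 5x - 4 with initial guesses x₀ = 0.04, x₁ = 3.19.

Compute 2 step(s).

f(x) = x³ + 2x² - 5x - 4
x₀ = 0.04, x₁ = 3.19

Secant formula: x_{n+1} = x_n - f(x_n)(x_n - x_{n-1})/(f(x_n) - f(x_{n-1}))

Iteration 1:
  f(0.040000) = -4.196736
  f(3.190000) = 32.863959
  x_2 = 3.190000 - 32.863959×(3.190000 - 0.040000)/(32.863959 - (-4.196736))
       = 0.396705
Iteration 2:
  f(3.190000) = 32.863959
  f(0.396705) = -5.606343
  x_3 = 0.396705 - (-5.606343)×(0.396705 - 3.190000)/(-5.606343 - 32.863959)
       = 0.803776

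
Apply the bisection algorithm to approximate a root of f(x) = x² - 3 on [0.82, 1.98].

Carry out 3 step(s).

f(x) = x² - 3
Initial interval: [0.82, 1.98]

Iteration 1:
  c_1 = (0.820000 + 1.980000)/2 = 1.400000
  f(c_1) = f(1.400000) = -1.040000
  f(a) × f(c) ≥ 0, new interval: [1.400000, 1.980000]
Iteration 2:
  c_2 = (1.400000 + 1.980000)/2 = 1.690000
  f(c_2) = f(1.690000) = -0.143900
  f(a) × f(c) ≥ 0, new interval: [1.690000, 1.980000]
Iteration 3:
  c_3 = (1.690000 + 1.980000)/2 = 1.835000
  f(c_3) = f(1.835000) = 0.367225
  f(a) × f(c) < 0, new interval: [1.690000, 1.835000]

After 3 iteration(s), the approximation is c_3 = 1.835000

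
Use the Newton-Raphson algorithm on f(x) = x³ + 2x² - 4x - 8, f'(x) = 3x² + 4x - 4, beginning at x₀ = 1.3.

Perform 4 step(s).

f(x) = x³ + 2x² - 4x - 8
f'(x) = 3x² + 4x - 4
x₀ = 1.3

Newton-Raphson formula: x_{n+1} = x_n - f(x_n)/f'(x_n)

Iteration 1:
  f(1.300000) = -7.623000
  f'(1.300000) = 6.270000
  x_1 = 1.300000 - (-7.623000)/6.270000 = 2.515789
Iteration 2:
  f(2.515789) = 10.518162
  f'(2.515789) = 25.050748
  x_2 = 2.515789 - 10.518162/25.050748 = 2.095915
Iteration 3:
  f(2.095915) = 1.609125
  f'(2.095915) = 17.562244
  x_3 = 2.095915 - 1.609125/17.562244 = 2.004291
Iteration 4:
  f(2.004291) = 0.068806
  f'(2.004291) = 16.068714
  x_4 = 2.004291 - 0.068806/16.068714 = 2.000009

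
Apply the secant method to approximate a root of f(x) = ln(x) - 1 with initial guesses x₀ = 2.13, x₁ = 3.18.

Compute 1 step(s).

f(x) = ln(x) - 1
x₀ = 2.13, x₁ = 3.18

Secant formula: x_{n+1} = x_n - f(x_n)(x_n - x_{n-1})/(f(x_n) - f(x_{n-1}))

Iteration 1:
  f(2.130000) = -0.243878
  f(3.180000) = 0.156881
  x_2 = 3.180000 - 0.156881×(3.180000 - 2.130000)/(0.156881 - (-0.243878))
       = 2.768967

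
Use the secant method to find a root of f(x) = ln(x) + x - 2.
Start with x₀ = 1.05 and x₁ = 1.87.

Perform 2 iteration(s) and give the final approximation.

f(x) = ln(x) + x - 2
x₀ = 1.05, x₁ = 1.87

Secant formula: x_{n+1} = x_n - f(x_n)(x_n - x_{n-1})/(f(x_n) - f(x_{n-1}))

Iteration 1:
  f(1.050000) = -0.901210
  f(1.870000) = 0.495938
  x_2 = 1.870000 - 0.495938×(1.870000 - 1.050000)/(0.495938 - (-0.901210))
       = 1.578929
Iteration 2:
  f(1.870000) = 0.495938
  f(1.578929) = 0.035676
  x_3 = 1.578929 - 0.035676×(1.578929 - 1.870000)/(0.035676 - 0.495938)
       = 1.556368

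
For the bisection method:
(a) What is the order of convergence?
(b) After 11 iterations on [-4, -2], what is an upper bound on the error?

(a) Bisection has linear (order 1) convergence; the error is halved each step.

(b) Error bound = (b-a)/2^n = (-2 - (-4))/2^{11}
    = 2/2^{11}

(a) 1 (linear); (b) error ≤ 9.77e-04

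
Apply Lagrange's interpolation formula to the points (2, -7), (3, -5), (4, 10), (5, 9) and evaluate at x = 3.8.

Lagrange interpolation formula:
P(x) = Σ yᵢ × Lᵢ(x)
where Lᵢ(x) = Π_{j≠i} (x - xⱼ)/(xᵢ - xⱼ)

L_0(3.8) = (3.8 - 3)/(2 - 3) × (3.8 - 4)/(2 - 4) × (3.8 - 5)/(2 - 5) = -0.032000
L_1(3.8) = (3.8 - 2)/(3 - 2) × (3.8 - 4)/(3 - 4) × (3.8 - 5)/(3 - 5) = 0.216000
L_2(3.8) = (3.8 - 2)/(4 - 2) × (3.8 - 3)/(4 - 3) × (3.8 - 5)/(4 - 5) = 0.864000
L_3(3.8) = (3.8 - 2)/(5 - 2) × (3.8 - 3)/(5 - 3) × (3.8 - 4)/(5 - 4) = -0.048000

P(3.8) = (-7)×L_0(3.8) + (-5)×L_1(3.8) + 10×L_2(3.8) + 9×L_3(3.8)
P(3.8) = 7.352000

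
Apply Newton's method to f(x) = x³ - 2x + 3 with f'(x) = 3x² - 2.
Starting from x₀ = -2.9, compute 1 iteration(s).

f(x) = x³ - 2x + 3
f'(x) = 3x² - 2
x₀ = -2.9

Newton-Raphson formula: x_{n+1} = x_n - f(x_n)/f'(x_n)

Iteration 1:
  f(-2.900000) = -15.589000
  f'(-2.900000) = 23.230000
  x_1 = -2.900000 - (-15.589000)/23.230000 = -2.228928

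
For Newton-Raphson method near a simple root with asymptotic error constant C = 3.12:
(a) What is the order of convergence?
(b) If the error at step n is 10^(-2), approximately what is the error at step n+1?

(a) Newton-Raphson has quadratic (order 2) convergence near simple roots.
    This means |e_{n+1}| ≈ C|e_n|².

(b) With |e_n| = 10^(-2) and C = 3.12:
    |e_{n+1}| ≈ 3.12 × (10^(-2))² = 3.12 × 10^(-4)

(a) 2 (quadratic); (b) |e_{n+1}| ≈ 3.120e-04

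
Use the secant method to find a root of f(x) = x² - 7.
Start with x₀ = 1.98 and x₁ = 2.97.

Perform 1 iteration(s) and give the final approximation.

f(x) = x² - 7
x₀ = 1.98, x₁ = 2.97

Secant formula: x_{n+1} = x_n - f(x_n)(x_n - x_{n-1})/(f(x_n) - f(x_{n-1}))

Iteration 1:
  f(1.980000) = -3.079600
  f(2.970000) = 1.820900
  x_2 = 2.970000 - 1.820900×(2.970000 - 1.980000)/(1.820900 - (-3.079600))
       = 2.602141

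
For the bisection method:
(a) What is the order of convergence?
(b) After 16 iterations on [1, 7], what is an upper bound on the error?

(a) Bisection has linear (order 1) convergence; the error is halved each step.

(b) Error bound = (b-a)/2^n = (7 - 1)/2^{16}
    = 6/2^{16}

(a) 1 (linear); (b) error ≤ 9.16e-05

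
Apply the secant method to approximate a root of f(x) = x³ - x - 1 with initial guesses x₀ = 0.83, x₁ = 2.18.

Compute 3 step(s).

f(x) = x³ - x - 1
x₀ = 0.83, x₁ = 2.18

Secant formula: x_{n+1} = x_n - f(x_n)(x_n - x_{n-1})/(f(x_n) - f(x_{n-1}))

Iteration 1:
  f(0.830000) = -1.258213
  f(2.180000) = 7.180232
  x_2 = 2.180000 - 7.180232×(2.180000 - 0.830000)/(7.180232 - (-1.258213))
       = 1.031292
Iteration 2:
  f(2.180000) = 7.180232
  f(1.031292) = -0.934449
  x_3 = 1.031292 - (-0.934449)×(1.031292 - 2.180000)/(-0.934449 - 7.180232)
       = 1.163571
Iteration 3:
  f(1.031292) = -0.934449
  f(1.163571) = -0.588214
  x_4 = 1.163571 - (-0.588214)×(1.163571 - 1.031292)/(-0.588214 - (-0.934449))
       = 1.388300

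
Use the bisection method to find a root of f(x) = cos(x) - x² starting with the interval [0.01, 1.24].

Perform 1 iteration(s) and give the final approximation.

f(x) = cos(x) - x²
Initial interval: [0.01, 1.24]

Iteration 1:
  c_1 = (0.010000 + 1.240000)/2 = 0.625000
  f(c_1) = f(0.625000) = 0.420338
  f(a) × f(c) ≥ 0, new interval: [0.625000, 1.240000]

After 1 iteration(s), the approximation is c_1 = 0.625000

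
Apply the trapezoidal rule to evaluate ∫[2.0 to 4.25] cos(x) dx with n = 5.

f(x) = cos(x)
a = 2.0, b = 4.25, n = 5
h = (b - a)/n = 0.450000

Trapezoidal rule: (h/2)[f(x₀) + 2f(x₁) + 2f(x₂) + ... + f(xₙ)]

x_0 = 2.0000, f(x_0) = -0.416147, coefficient = 1
x_1 = 2.4500, f(x_1) = -0.770231, coefficient = 2
x_2 = 2.9000, f(x_2) = -0.970958, coefficient = 2
x_3 = 3.3500, f(x_3) = -0.978362, coefficient = 2
x_4 = 3.8000, f(x_4) = -0.790968, coefficient = 2
x_5 = 4.2500, f(x_5) = -0.446087, coefficient = 1

I ≈ (0.450000/2) × -7.883272 = -1.773736
Exact value: -1.804287
Error: 0.030551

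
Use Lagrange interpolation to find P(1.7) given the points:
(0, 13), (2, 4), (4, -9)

Lagrange interpolation formula:
P(x) = Σ yᵢ × Lᵢ(x)
where Lᵢ(x) = Π_{j≠i} (x - xⱼ)/(xᵢ - xⱼ)

L_0(1.7) = (1.7 - 2)/(0 - 2) × (1.7 - 4)/(0 - 4) = 0.086250
L_1(1.7) = (1.7 - 0)/(2 - 0) × (1.7 - 4)/(2 - 4) = 0.977500
L_2(1.7) = (1.7 - 0)/(4 - 0) × (1.7 - 2)/(4 - 2) = -0.063750

P(1.7) = 13×L_0(1.7) + 4×L_1(1.7) + (-9)×L_2(1.7)
P(1.7) = 5.605000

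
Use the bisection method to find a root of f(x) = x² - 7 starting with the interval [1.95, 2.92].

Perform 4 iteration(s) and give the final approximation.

f(x) = x² - 7
Initial interval: [1.95, 2.92]

Iteration 1:
  c_1 = (1.950000 + 2.920000)/2 = 2.435000
  f(c_1) = f(2.435000) = -1.070775
  f(a) × f(c) ≥ 0, new interval: [2.435000, 2.920000]
Iteration 2:
  c_2 = (2.435000 + 2.920000)/2 = 2.677500
  f(c_2) = f(2.677500) = 0.169006
  f(a) × f(c) < 0, new interval: [2.435000, 2.677500]
Iteration 3:
  c_3 = (2.435000 + 2.677500)/2 = 2.556250
  f(c_3) = f(2.556250) = -0.465586
  f(a) × f(c) ≥ 0, new interval: [2.556250, 2.677500]
Iteration 4:
  c_4 = (2.556250 + 2.677500)/2 = 2.616875
  f(c_4) = f(2.616875) = -0.151965
  f(a) × f(c) ≥ 0, new interval: [2.616875, 2.677500]

After 4 iteration(s), the approximation is c_4 = 2.616875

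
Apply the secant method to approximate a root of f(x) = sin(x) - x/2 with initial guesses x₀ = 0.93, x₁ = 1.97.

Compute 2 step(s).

f(x) = sin(x) - x/2
x₀ = 0.93, x₁ = 1.97

Secant formula: x_{n+1} = x_n - f(x_n)(x_n - x_{n-1})/(f(x_n) - f(x_{n-1}))

Iteration 1:
  f(0.930000) = 0.336620
  f(1.970000) = -0.063629
  x_2 = 1.970000 - (-0.063629)×(1.970000 - 0.930000)/(-0.063629 - 0.336620)
       = 1.804667
Iteration 2:
  f(1.970000) = -0.063629
  f(1.804667) = 0.070443
  x_3 = 1.804667 - 0.070443×(1.804667 - 1.970000)/(0.070443 - (-0.063629))
       = 1.891535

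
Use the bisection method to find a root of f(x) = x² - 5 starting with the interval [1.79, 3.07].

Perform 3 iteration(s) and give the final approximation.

f(x) = x² - 5
Initial interval: [1.79, 3.07]

Iteration 1:
  c_1 = (1.790000 + 3.070000)/2 = 2.430000
  f(c_1) = f(2.430000) = 0.904900
  f(a) × f(c) < 0, new interval: [1.790000, 2.430000]
Iteration 2:
  c_2 = (1.790000 + 2.430000)/2 = 2.110000
  f(c_2) = f(2.110000) = -0.547900
  f(a) × f(c) ≥ 0, new interval: [2.110000, 2.430000]
Iteration 3:
  c_3 = (2.110000 + 2.430000)/2 = 2.270000
  f(c_3) = f(2.270000) = 0.152900
  f(a) × f(c) < 0, new interval: [2.110000, 2.270000]

After 3 iteration(s), the approximation is c_3 = 2.270000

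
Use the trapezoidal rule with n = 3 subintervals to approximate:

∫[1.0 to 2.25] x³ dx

f(x) = x³
a = 1.0, b = 2.25, n = 3
h = (b - a)/n = 0.416667

Trapezoidal rule: (h/2)[f(x₀) + 2f(x₁) + 2f(x₂) + ... + f(xₙ)]

x_0 = 1.0000, f(x_0) = 1.000000, coefficient = 1
x_1 = 1.4167, f(x_1) = 2.843171, coefficient = 2
x_2 = 1.8333, f(x_2) = 6.162037, coefficient = 2
x_3 = 2.2500, f(x_3) = 11.390625, coefficient = 1

I ≈ (0.416667/2) × 30.401042 = 6.333550
Exact value: 6.157227
Error: 0.176324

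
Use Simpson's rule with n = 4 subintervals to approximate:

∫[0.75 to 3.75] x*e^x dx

f(x) = x*e^x
a = 0.75, b = 3.75, n = 4
h = (b - a)/n = 0.750000

Simpson's rule: (h/3)[f(x₀) + 4f(x₁) + 2f(x₂) + ... + f(xₙ)]

x_0 = 0.7500, f(x_0) = 1.587750, coefficient = 1
x_1 = 1.5000, f(x_1) = 6.722534, coefficient = 4
x_2 = 2.2500, f(x_2) = 21.347406, coefficient = 2
x_3 = 3.0000, f(x_3) = 60.256611, coefficient = 4
x_4 = 3.7500, f(x_4) = 159.454058, coefficient = 1

I ≈ (0.750000/3) × 471.653196 = 117.913299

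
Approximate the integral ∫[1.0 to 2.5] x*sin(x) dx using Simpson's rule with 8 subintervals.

f(x) = x*sin(x)
a = 1.0, b = 2.5, n = 8
h = (b - a)/n = 0.187500

Simpson's rule: (h/3)[f(x₀) + 4f(x₁) + 2f(x₂) + ... + f(xₙ)]

x_0 = 1.0000, f(x_0) = 0.841471, coefficient = 1
x_1 = 1.1875, f(x_1) = 1.101331, coefficient = 4
x_2 = 1.3750, f(x_2) = 1.348728, coefficient = 2
x_3 = 1.5625, f(x_3) = 1.562446, coefficient = 4
x_4 = 1.7500, f(x_4) = 1.721975, coefficient = 2
x_5 = 1.9375, f(x_5) = 1.808684, coefficient = 4
x_6 = 2.1250, f(x_6) = 1.806930, coefficient = 2
x_7 = 2.3125, f(x_7) = 1.705050, coefficient = 4
x_8 = 2.5000, f(x_8) = 1.496180, coefficient = 1

I ≈ (0.187500/3) × 36.802961 = 2.300185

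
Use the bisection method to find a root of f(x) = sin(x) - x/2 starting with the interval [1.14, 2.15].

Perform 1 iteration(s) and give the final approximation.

f(x) = sin(x) - x/2
Initial interval: [1.14, 2.15]

Iteration 1:
  c_1 = (1.140000 + 2.150000)/2 = 1.645000
  f(c_1) = f(1.645000) = 0.174748
  f(a) × f(c) ≥ 0, new interval: [1.645000, 2.150000]

After 1 iteration(s), the approximation is c_1 = 1.645000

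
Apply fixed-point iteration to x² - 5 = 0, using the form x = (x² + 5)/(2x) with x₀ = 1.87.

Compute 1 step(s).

Equation: x² - 5 = 0
Fixed-point form: x = (x² + 5)/(2x)
x₀ = 1.87

x_1 = g(1.870000) = 2.271898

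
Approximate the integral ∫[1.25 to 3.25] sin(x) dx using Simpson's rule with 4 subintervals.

f(x) = sin(x)
a = 1.25, b = 3.25, n = 4
h = (b - a)/n = 0.500000

Simpson's rule: (h/3)[f(x₀) + 4f(x₁) + 2f(x₂) + ... + f(xₙ)]

x_0 = 1.2500, f(x_0) = 0.948985, coefficient = 1
x_1 = 1.7500, f(x_1) = 0.983986, coefficient = 4
x_2 = 2.2500, f(x_2) = 0.778073, coefficient = 2
x_3 = 2.7500, f(x_3) = 0.381661, coefficient = 4
x_4 = 3.2500, f(x_4) = -0.108195, coefficient = 1

I ≈ (0.500000/3) × 7.859524 = 1.309921
Exact value: 1.309452
Error: 0.000469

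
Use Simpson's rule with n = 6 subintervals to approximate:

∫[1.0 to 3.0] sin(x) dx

f(x) = sin(x)
a = 1.0, b = 3.0, n = 6
h = (b - a)/n = 0.333333

Simpson's rule: (h/3)[f(x₀) + 4f(x₁) + 2f(x₂) + ... + f(xₙ)]

x_0 = 1.0000, f(x_0) = 0.841471, coefficient = 1
x_1 = 1.3333, f(x_1) = 0.971938, coefficient = 4
x_2 = 1.6667, f(x_2) = 0.995408, coefficient = 2
x_3 = 2.0000, f(x_3) = 0.909297, coefficient = 4
x_4 = 2.3333, f(x_4) = 0.723086, coefficient = 2
x_5 = 2.6667, f(x_5) = 0.457273, coefficient = 4
x_6 = 3.0000, f(x_6) = 0.141120, coefficient = 1

I ≈ (0.333333/3) × 13.773610 = 1.530401
Exact value: 1.530295
Error: 0.000106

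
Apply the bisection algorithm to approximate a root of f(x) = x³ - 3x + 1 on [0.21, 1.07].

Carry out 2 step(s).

f(x) = x³ - 3x + 1
Initial interval: [0.21, 1.07]

Iteration 1:
  c_1 = (0.210000 + 1.070000)/2 = 0.640000
  f(c_1) = f(0.640000) = -0.657856
  f(a) × f(c) < 0, new interval: [0.210000, 0.640000]
Iteration 2:
  c_2 = (0.210000 + 0.640000)/2 = 0.425000
  f(c_2) = f(0.425000) = -0.198234
  f(a) × f(c) < 0, new interval: [0.210000, 0.425000]

After 2 iteration(s), the approximation is c_2 = 0.425000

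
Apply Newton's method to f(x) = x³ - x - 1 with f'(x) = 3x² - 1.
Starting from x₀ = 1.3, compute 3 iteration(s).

f(x) = x³ - x - 1
f'(x) = 3x² - 1
x₀ = 1.3

Newton-Raphson formula: x_{n+1} = x_n - f(x_n)/f'(x_n)

Iteration 1:
  f(1.300000) = -0.103000
  f'(1.300000) = 4.070000
  x_1 = 1.300000 - (-0.103000)/4.070000 = 1.325307
Iteration 2:
  f(1.325307) = 0.002514
  f'(1.325307) = 4.269317
  x_2 = 1.325307 - 0.002514/4.269317 = 1.324718
Iteration 3:
  f(1.324718) = 0.000001
  f'(1.324718) = 4.264636
  x_3 = 1.324718 - 0.000001/4.264636 = 1.324718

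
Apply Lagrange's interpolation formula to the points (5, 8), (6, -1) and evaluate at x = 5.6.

Lagrange interpolation formula:
P(x) = Σ yᵢ × Lᵢ(x)
where Lᵢ(x) = Π_{j≠i} (x - xⱼ)/(xᵢ - xⱼ)

L_0(5.6) = (5.6 - 6)/(5 - 6) = 0.400000
L_1(5.6) = (5.6 - 5)/(6 - 5) = 0.600000

P(5.6) = 8×L_0(5.6) + (-1)×L_1(5.6)
P(5.6) = 2.600000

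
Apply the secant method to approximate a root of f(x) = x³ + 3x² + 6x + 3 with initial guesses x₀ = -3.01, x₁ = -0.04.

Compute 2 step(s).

f(x) = x³ + 3x² + 6x + 3
x₀ = -3.01, x₁ = -0.04

Secant formula: x_{n+1} = x_n - f(x_n)(x_n - x_{n-1})/(f(x_n) - f(x_{n-1}))

Iteration 1:
  f(-3.010000) = -15.150601
  f(-0.040000) = 2.764736
  x_2 = -0.040000 - 2.764736×(-0.040000 - (-3.010000))/(2.764736 - (-15.150601))
       = -0.498337
Iteration 2:
  f(-0.040000) = 2.764736
  f(-0.498337) = 0.631240
  x_3 = -0.498337 - 0.631240×(-0.498337 - (-0.040000))/(0.631240 - 2.764736)
       = -0.633946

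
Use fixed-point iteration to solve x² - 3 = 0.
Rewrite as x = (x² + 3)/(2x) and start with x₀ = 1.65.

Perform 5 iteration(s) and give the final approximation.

Equation: x² - 3 = 0
Fixed-point form: x = (x² + 3)/(2x)
x₀ = 1.65

x_1 = g(1.650000) = 1.734091
x_2 = g(1.734091) = 1.732052
x_3 = g(1.732052) = 1.732051
x_4 = g(1.732051) = 1.732051
x_5 = g(1.732051) = 1.732051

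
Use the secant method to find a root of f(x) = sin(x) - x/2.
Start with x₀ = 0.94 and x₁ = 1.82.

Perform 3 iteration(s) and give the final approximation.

f(x) = sin(x) - x/2
x₀ = 0.94, x₁ = 1.82

Secant formula: x_{n+1} = x_n - f(x_n)(x_n - x_{n-1})/(f(x_n) - f(x_{n-1}))

Iteration 1:
  f(0.940000) = 0.337558
  f(1.820000) = 0.059109
  x_2 = 1.820000 - 0.059109×(1.820000 - 0.940000)/(0.059109 - 0.337558)
       = 2.006806
Iteration 2:
  f(1.820000) = 0.059109
  f(2.006806) = -0.096959
  x_3 = 2.006806 - (-0.096959)×(2.006806 - 1.820000)/(-0.096959 - 0.059109)
       = 1.890751
Iteration 3:
  f(2.006806) = -0.096959
  f(1.890751) = 0.003874
  x_4 = 1.890751 - 0.003874×(1.890751 - 2.006806)/(0.003874 - (-0.096959))
       = 1.895210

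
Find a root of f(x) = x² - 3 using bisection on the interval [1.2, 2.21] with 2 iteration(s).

f(x) = x² - 3
Initial interval: [1.2, 2.21]

Iteration 1:
  c_1 = (1.200000 + 2.210000)/2 = 1.705000
  f(c_1) = f(1.705000) = -0.092975
  f(a) × f(c) ≥ 0, new interval: [1.705000, 2.210000]
Iteration 2:
  c_2 = (1.705000 + 2.210000)/2 = 1.957500
  f(c_2) = f(1.957500) = 0.831806
  f(a) × f(c) < 0, new interval: [1.705000, 1.957500]

After 2 iteration(s), the approximation is c_2 = 1.957500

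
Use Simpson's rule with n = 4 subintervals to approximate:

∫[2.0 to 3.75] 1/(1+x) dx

f(x) = 1/(1+x)
a = 2.0, b = 3.75, n = 4
h = (b - a)/n = 0.437500

Simpson's rule: (h/3)[f(x₀) + 4f(x₁) + 2f(x₂) + ... + f(xₙ)]

x_0 = 2.0000, f(x_0) = 0.333333, coefficient = 1
x_1 = 2.4375, f(x_1) = 0.290909, coefficient = 4
x_2 = 2.8750, f(x_2) = 0.258065, coefficient = 2
x_3 = 3.3125, f(x_3) = 0.231884, coefficient = 4
x_4 = 3.7500, f(x_4) = 0.210526, coefficient = 1

I ≈ (0.437500/3) × 3.151161 = 0.459544
Exact value: 0.459532
Error: 0.000012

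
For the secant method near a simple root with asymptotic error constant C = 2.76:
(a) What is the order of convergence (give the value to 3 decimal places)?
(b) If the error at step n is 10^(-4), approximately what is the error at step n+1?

(a) Secant method has superlinear convergence with order φ = (1+√5)/2 ≈ 1.618.
    This means |e_{n+1}| ≈ C|e_n|^1.618.

(b) With |e_n| = 10^(-4) and C = 2.76:
    |e_{n+1}| ≈ 2.76 × (10^(-4))^1.618 = 2.76 × 10^(-6.47)

(a) ≈ 1.618 (golden ratio); (b) |e_{n+1}| ≈ 9.306e-07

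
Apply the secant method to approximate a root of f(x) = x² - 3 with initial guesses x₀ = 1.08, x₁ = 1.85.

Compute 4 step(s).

f(x) = x² - 3
x₀ = 1.08, x₁ = 1.85

Secant formula: x_{n+1} = x_n - f(x_n)(x_n - x_{n-1})/(f(x_n) - f(x_{n-1}))

Iteration 1:
  f(1.080000) = -1.833600
  f(1.850000) = 0.422500
  x_2 = 1.850000 - 0.422500×(1.850000 - 1.080000)/(0.422500 - (-1.833600))
       = 1.705802
Iteration 2:
  f(1.850000) = 0.422500
  f(1.705802) = -0.090239
  x_3 = 1.705802 - (-0.090239)×(1.705802 - 1.850000)/(-0.090239 - 0.422500)
       = 1.731180
Iteration 3:
  f(1.705802) = -0.090239
  f(1.731180) = -0.003015
  x_4 = 1.731180 - (-0.003015)×(1.731180 - 1.705802)/(-0.003015 - (-0.090239))
       = 1.732057
Iteration 4:
  f(1.731180) = -0.003015
  f(1.732057) = 0.000023
  x_5 = 1.732057 - 0.000023×(1.732057 - 1.731180)/(0.000023 - (-0.003015))
       = 1.732051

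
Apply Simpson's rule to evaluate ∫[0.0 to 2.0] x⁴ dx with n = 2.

f(x) = x⁴
a = 0.0, b = 2.0, n = 2
h = (b - a)/n = 1.000000

Simpson's rule: (h/3)[f(x₀) + 4f(x₁) + 2f(x₂) + ... + f(xₙ)]

x_0 = 0.0000, f(x_0) = 0.000000, coefficient = 1
x_1 = 1.0000, f(x_1) = 1.000000, coefficient = 4
x_2 = 2.0000, f(x_2) = 16.000000, coefficient = 1

I ≈ (1.000000/3) × 20.000000 = 6.666667
Exact value: 6.400000
Error: 0.266667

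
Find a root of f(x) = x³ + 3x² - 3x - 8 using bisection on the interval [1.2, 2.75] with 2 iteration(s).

f(x) = x³ + 3x² - 3x - 8
Initial interval: [1.2, 2.75]

Iteration 1:
  c_1 = (1.200000 + 2.750000)/2 = 1.975000
  f(c_1) = f(1.975000) = 5.480609
  f(a) × f(c) < 0, new interval: [1.200000, 1.975000]
Iteration 2:
  c_2 = (1.200000 + 1.975000)/2 = 1.587500
  f(c_2) = f(1.587500) = -1.201283
  f(a) × f(c) ≥ 0, new interval: [1.587500, 1.975000]

After 2 iteration(s), the approximation is c_2 = 1.587500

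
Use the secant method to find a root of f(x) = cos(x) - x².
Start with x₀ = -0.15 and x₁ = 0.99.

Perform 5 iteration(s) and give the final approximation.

f(x) = cos(x) - x²
x₀ = -0.15, x₁ = 0.99

Secant formula: x_{n+1} = x_n - f(x_n)(x_n - x_{n-1})/(f(x_n) - f(x_{n-1}))

Iteration 1:
  f(-0.150000) = 0.966271
  f(0.990000) = -0.431410
  x_2 = 0.990000 - (-0.431410)×(0.990000 - (-0.150000))/(-0.431410 - 0.966271)
       = 0.638126
Iteration 2:
  f(0.990000) = -0.431410
  f(0.638126) = 0.396009
  x_3 = 0.638126 - 0.396009×(0.638126 - 0.990000)/(0.396009 - (-0.431410))
       = 0.806535
Iteration 3:
  f(0.638126) = 0.396009
  f(0.806535) = 0.041504
  x_4 = 0.806535 - 0.041504×(0.806535 - 0.638126)/(0.041504 - 0.396009)
       = 0.826252
Iteration 4:
  f(0.806535) = 0.041504
  f(0.826252) = -0.005056
  x_5 = 0.826252 - (-0.005056)×(0.826252 - 0.806535)/(-0.005056 - 0.041504)
       = 0.824111
Iteration 5:
  f(0.826252) = -0.005056
  f(0.824111) = 0.000050
  x_6 = 0.824111 - 0.000050×(0.824111 - 0.826252)/(0.000050 - (-0.005056))
       = 0.824132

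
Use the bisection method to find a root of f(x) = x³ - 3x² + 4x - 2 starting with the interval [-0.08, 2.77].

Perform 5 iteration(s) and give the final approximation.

f(x) = x³ - 3x² + 4x - 2
Initial interval: [-0.08, 2.77]

Iteration 1:
  c_1 = (-0.080000 + 2.770000)/2 = 1.345000
  f(c_1) = f(1.345000) = 0.386064
  f(a) × f(c) < 0, new interval: [-0.080000, 1.345000]
Iteration 2:
  c_2 = (-0.080000 + 1.345000)/2 = 0.632500
  f(c_2) = f(0.632500) = -0.417133
  f(a) × f(c) ≥ 0, new interval: [0.632500, 1.345000]
Iteration 3:
  c_3 = (0.632500 + 1.345000)/2 = 0.988750
  f(c_3) = f(0.988750) = -0.011251
  f(a) × f(c) ≥ 0, new interval: [0.988750, 1.345000]
Iteration 4:
  c_4 = (0.988750 + 1.345000)/2 = 1.166875
  f(c_4) = f(1.166875) = 0.171522
  f(a) × f(c) < 0, new interval: [0.988750, 1.166875]
Iteration 5:
  c_5 = (0.988750 + 1.166875)/2 = 1.077813
  f(c_5) = f(1.077813) = 0.078284
  f(a) × f(c) < 0, new interval: [0.988750, 1.077813]

After 5 iteration(s), the approximation is c_5 = 1.077813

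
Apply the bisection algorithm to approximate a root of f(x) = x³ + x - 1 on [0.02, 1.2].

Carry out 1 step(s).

f(x) = x³ + x - 1
Initial interval: [0.02, 1.2]

Iteration 1:
  c_1 = (0.020000 + 1.200000)/2 = 0.610000
  f(c_1) = f(0.610000) = -0.163019
  f(a) × f(c) ≥ 0, new interval: [0.610000, 1.200000]

After 1 iteration(s), the approximation is c_1 = 0.610000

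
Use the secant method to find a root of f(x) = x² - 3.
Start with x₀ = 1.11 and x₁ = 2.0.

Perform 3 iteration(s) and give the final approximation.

f(x) = x² - 3
x₀ = 1.11, x₁ = 2.0

Secant formula: x_{n+1} = x_n - f(x_n)(x_n - x_{n-1})/(f(x_n) - f(x_{n-1}))

Iteration 1:
  f(1.110000) = -1.767900
  f(2.000000) = 1.000000
  x_2 = 2.000000 - 1.000000×(2.000000 - 1.110000)/(1.000000 - (-1.767900))
       = 1.678457
Iteration 2:
  f(2.000000) = 1.000000
  f(1.678457) = -0.182783
  x_3 = 1.678457 - (-0.182783)×(1.678457 - 2.000000)/(-0.182783 - 1.000000)
       = 1.728147
Iteration 3:
  f(1.678457) = -0.182783
  f(1.728147) = -0.013508
  x_4 = 1.728147 - (-0.013508)×(1.728147 - 1.678457)/(-0.013508 - (-0.182783))
       = 1.732112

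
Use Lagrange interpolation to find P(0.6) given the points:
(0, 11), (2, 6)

Lagrange interpolation formula:
P(x) = Σ yᵢ × Lᵢ(x)
where Lᵢ(x) = Π_{j≠i} (x - xⱼ)/(xᵢ - xⱼ)

L_0(0.6) = (0.6 - 2)/(0 - 2) = 0.700000
L_1(0.6) = (0.6 - 0)/(2 - 0) = 0.300000

P(0.6) = 11×L_0(0.6) + 6×L_1(0.6)
P(0.6) = 9.500000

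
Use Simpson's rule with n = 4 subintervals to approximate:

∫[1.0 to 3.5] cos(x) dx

f(x) = cos(x)
a = 1.0, b = 3.5, n = 4
h = (b - a)/n = 0.625000

Simpson's rule: (h/3)[f(x₀) + 4f(x₁) + 2f(x₂) + ... + f(xₙ)]

x_0 = 1.0000, f(x_0) = 0.540302, coefficient = 1
x_1 = 1.6250, f(x_1) = -0.054177, coefficient = 4
x_2 = 2.2500, f(x_2) = -0.628174, coefficient = 2
x_3 = 2.8750, f(x_3) = -0.964674, coefficient = 4
x_4 = 3.5000, f(x_4) = -0.936457, coefficient = 1

I ≈ (0.625000/3) × -5.727907 = -1.193314
Exact value: -1.192254
Error: 0.001060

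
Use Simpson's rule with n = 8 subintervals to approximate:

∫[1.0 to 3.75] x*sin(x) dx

f(x) = x*sin(x)
a = 1.0, b = 3.75, n = 8
h = (b - a)/n = 0.343750

Simpson's rule: (h/3)[f(x₀) + 4f(x₁) + 2f(x₂) + ... + f(xₙ)]

x_0 = 1.0000, f(x_0) = 0.841471, coefficient = 1
x_1 = 1.3438, f(x_1) = 1.309263, coefficient = 4
x_2 = 1.6875, f(x_2) = 1.676021, coefficient = 2
x_3 = 2.0312, f(x_3) = 1.819697, coefficient = 4
x_4 = 2.3750, f(x_4) = 1.647502, coefficient = 2
x_5 = 2.7188, f(x_5) = 1.115651, coefficient = 4
x_6 = 3.0625, f(x_6) = 0.241969, coefficient = 2
x_7 = 3.4062, f(x_7) = -0.891002, coefficient = 4
x_8 = 3.7500, f(x_8) = -2.143355, coefficient = 1

I ≈ (0.343750/3) × 19.243539 = 2.204989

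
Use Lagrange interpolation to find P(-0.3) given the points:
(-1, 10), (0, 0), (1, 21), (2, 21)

Lagrange interpolation formula:
P(x) = Σ yᵢ × Lᵢ(x)
where Lᵢ(x) = Π_{j≠i} (x - xⱼ)/(xᵢ - xⱼ)

L_0(-0.3) = (-0.3 - 0)/(-1 - 0) × (-0.3 - 1)/(-1 - 1) × (-0.3 - 2)/(-1 - 2) = 0.149500
L_1(-0.3) = (-0.3 - (-1))/(0 - (-1)) × (-0.3 - 1)/(0 - 1) × (-0.3 - 2)/(0 - 2) = 1.046500
L_2(-0.3) = (-0.3 - (-1))/(1 - (-1)) × (-0.3 - 0)/(1 - 0) × (-0.3 - 2)/(1 - 2) = -0.241500
L_3(-0.3) = (-0.3 - (-1))/(2 - (-1)) × (-0.3 - 0)/(2 - 0) × (-0.3 - 1)/(2 - 1) = 0.045500

P(-0.3) = 10×L_0(-0.3) + 0×L_1(-0.3) + 21×L_2(-0.3) + 21×L_3(-0.3)
P(-0.3) = -2.621000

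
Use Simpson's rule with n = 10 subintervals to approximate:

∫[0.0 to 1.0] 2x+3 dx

f(x) = 2x+3
a = 0.0, b = 1.0, n = 10
h = (b - a)/n = 0.100000

Simpson's rule: (h/3)[f(x₀) + 4f(x₁) + 2f(x₂) + ... + f(xₙ)]

x_0 = 0.0000, f(x_0) = 3.000000, coefficient = 1
x_1 = 0.1000, f(x_1) = 3.200000, coefficient = 4
x_2 = 0.2000, f(x_2) = 3.400000, coefficient = 2
x_3 = 0.3000, f(x_3) = 3.600000, coefficient = 4
x_4 = 0.4000, f(x_4) = 3.800000, coefficient = 2
x_5 = 0.5000, f(x_5) = 4.000000, coefficient = 4
x_6 = 0.6000, f(x_6) = 4.200000, coefficient = 2
x_7 = 0.7000, f(x_7) = 4.400000, coefficient = 4
x_8 = 0.8000, f(x_8) = 4.600000, coefficient = 2
x_9 = 0.9000, f(x_9) = 4.800000, coefficient = 4
x_10 = 1.0000, f(x_10) = 5.000000, coefficient = 1

I ≈ (0.100000/3) × 120.000000 = 4.000000
Exact value: 4.000000
Error: 0.000000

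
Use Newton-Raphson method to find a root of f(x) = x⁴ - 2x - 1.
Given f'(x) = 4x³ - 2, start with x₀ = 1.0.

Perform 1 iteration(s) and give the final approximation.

f(x) = x⁴ - 2x - 1
f'(x) = 4x³ - 2
x₀ = 1.0

Newton-Raphson formula: x_{n+1} = x_n - f(x_n)/f'(x_n)

Iteration 1:
  f(1.000000) = -2.000000
  f'(1.000000) = 2.000000
  x_1 = 1.000000 - (-2.000000)/2.000000 = 2.000000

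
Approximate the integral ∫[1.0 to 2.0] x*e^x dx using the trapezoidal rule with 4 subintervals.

f(x) = x*e^x
a = 1.0, b = 2.0, n = 4
h = (b - a)/n = 0.250000

Trapezoidal rule: (h/2)[f(x₀) + 2f(x₁) + 2f(x₂) + ... + f(xₙ)]

x_0 = 1.0000, f(x_0) = 2.718282, coefficient = 1
x_1 = 1.2500, f(x_1) = 4.362929, coefficient = 2
x_2 = 1.5000, f(x_2) = 6.722534, coefficient = 2
x_3 = 1.7500, f(x_3) = 10.070555, coefficient = 2
x_4 = 2.0000, f(x_4) = 14.778112, coefficient = 1

I ≈ (0.250000/2) × 59.808428 = 7.476053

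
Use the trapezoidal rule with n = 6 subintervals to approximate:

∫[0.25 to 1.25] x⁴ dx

f(x) = x⁴
a = 0.25, b = 1.25, n = 6
h = (b - a)/n = 0.166667

Trapezoidal rule: (h/2)[f(x₀) + 2f(x₁) + 2f(x₂) + ... + f(xₙ)]

x_0 = 0.2500, f(x_0) = 0.003906, coefficient = 1
x_1 = 0.4167, f(x_1) = 0.030141, coefficient = 2
x_2 = 0.5833, f(x_2) = 0.115789, coefficient = 2
x_3 = 0.7500, f(x_3) = 0.316406, coefficient = 2
x_4 = 0.9167, f(x_4) = 0.706067, coefficient = 2
x_5 = 1.0833, f(x_5) = 1.377363, coefficient = 2
x_6 = 1.2500, f(x_6) = 2.441406, coefficient = 1

I ≈ (0.166667/2) × 7.536844 = 0.628070
Exact value: 0.610156
Error: 0.017914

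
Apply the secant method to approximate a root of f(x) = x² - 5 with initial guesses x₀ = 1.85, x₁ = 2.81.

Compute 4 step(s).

f(x) = x² - 5
x₀ = 1.85, x₁ = 2.81

Secant formula: x_{n+1} = x_n - f(x_n)(x_n - x_{n-1})/(f(x_n) - f(x_{n-1}))

Iteration 1:
  f(1.850000) = -1.577500
  f(2.810000) = 2.896100
  x_2 = 2.810000 - 2.896100×(2.810000 - 1.850000)/(2.896100 - (-1.577500))
       = 2.188519
Iteration 2:
  f(2.810000) = 2.896100
  f(2.188519) = -0.210383
  x_3 = 2.188519 - (-0.210383)×(2.188519 - 2.810000)/(-0.210383 - 2.896100)
       = 2.230608
Iteration 3:
  f(2.188519) = -0.210383
  f(2.230608) = -0.024386
  x_4 = 2.230608 - (-0.024386)×(2.230608 - 2.188519)/(-0.024386 - (-0.210383))
       = 2.236127
Iteration 4:
  f(2.230608) = -0.024386
  f(2.236127) = 0.000263
  x_5 = 2.236127 - 0.000263×(2.236127 - 2.230608)/(0.000263 - (-0.024386))
       = 2.236068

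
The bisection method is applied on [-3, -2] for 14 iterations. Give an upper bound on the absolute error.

Bisection error bound: |error| ≤ (b-a)/2^n
|error| ≤ (-2 - (-3))/2^14 = 1/2^14
|error| ≤ 0.0000610352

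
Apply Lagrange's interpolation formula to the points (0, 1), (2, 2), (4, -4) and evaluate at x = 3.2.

Lagrange interpolation formula:
P(x) = Σ yᵢ × Lᵢ(x)
where Lᵢ(x) = Π_{j≠i} (x - xⱼ)/(xᵢ - xⱼ)

L_0(3.2) = (3.2 - 2)/(0 - 2) × (3.2 - 4)/(0 - 4) = -0.120000
L_1(3.2) = (3.2 - 0)/(2 - 0) × (3.2 - 4)/(2 - 4) = 0.640000
L_2(3.2) = (3.2 - 0)/(4 - 0) × (3.2 - 2)/(4 - 2) = 0.480000

P(3.2) = 1×L_0(3.2) + 2×L_1(3.2) + (-4)×L_2(3.2)
P(3.2) = -0.760000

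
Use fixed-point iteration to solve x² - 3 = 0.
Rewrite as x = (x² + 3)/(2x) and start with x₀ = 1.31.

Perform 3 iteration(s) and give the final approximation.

Equation: x² - 3 = 0
Fixed-point form: x = (x² + 3)/(2x)
x₀ = 1.31

x_1 = g(1.310000) = 1.800038
x_2 = g(1.800038) = 1.733335
x_3 = g(1.733335) = 1.732051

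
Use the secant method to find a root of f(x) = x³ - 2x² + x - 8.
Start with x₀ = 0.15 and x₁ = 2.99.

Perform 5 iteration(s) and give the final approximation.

f(x) = x³ - 2x² + x - 8
x₀ = 0.15, x₁ = 2.99

Secant formula: x_{n+1} = x_n - f(x_n)(x_n - x_{n-1})/(f(x_n) - f(x_{n-1}))

Iteration 1:
  f(0.150000) = -7.891625
  f(2.990000) = 3.840699
  x_2 = 2.990000 - 3.840699×(2.990000 - 0.150000)/(3.840699 - (-7.891625))
       = 2.060296
Iteration 2:
  f(2.990000) = 3.840699
  f(2.060296) = -5.683757
  x_3 = 2.060296 - (-5.683757)×(2.060296 - 2.990000)/(-5.683757 - 3.840699)
       = 2.615101
Iteration 3:
  f(2.060296) = -5.683757
  f(2.615101) = -1.178379
  x_4 = 2.615101 - (-1.178379)×(2.615101 - 2.060296)/(-1.178379 - (-5.683757))
       = 2.760209
Iteration 4:
  f(2.615101) = -1.178379
  f(2.760209) = 0.552059
  x_5 = 2.760209 - 0.552059×(2.760209 - 2.615101)/(0.552059 - (-1.178379))
       = 2.713916
Iteration 5:
  f(2.760209) = 0.552059
  f(2.713916) = -0.027855
  x_6 = 2.713916 - (-0.027855)×(2.713916 - 2.760209)/(-0.027855 - 0.552059)
       = 2.716139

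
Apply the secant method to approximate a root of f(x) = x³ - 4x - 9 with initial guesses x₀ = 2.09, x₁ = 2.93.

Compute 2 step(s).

f(x) = x³ - 4x - 9
x₀ = 2.09, x₁ = 2.93

Secant formula: x_{n+1} = x_n - f(x_n)(x_n - x_{n-1})/(f(x_n) - f(x_{n-1}))

Iteration 1:
  f(2.090000) = -8.230671
  f(2.930000) = 4.433757
  x_2 = 2.930000 - 4.433757×(2.930000 - 2.090000)/(4.433757 - (-8.230671))
       = 2.635920
Iteration 2:
  f(2.930000) = 4.433757
  f(2.635920) = -1.229113
  x_3 = 2.635920 - (-1.229113)×(2.635920 - 2.930000)/(-1.229113 - 4.433757)
       = 2.699749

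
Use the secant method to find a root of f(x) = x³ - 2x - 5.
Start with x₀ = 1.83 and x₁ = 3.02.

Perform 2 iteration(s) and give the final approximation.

f(x) = x³ - 2x - 5
x₀ = 1.83, x₁ = 3.02

Secant formula: x_{n+1} = x_n - f(x_n)(x_n - x_{n-1})/(f(x_n) - f(x_{n-1}))

Iteration 1:
  f(1.830000) = -2.531513
  f(3.020000) = 16.503608
  x_2 = 3.020000 - 16.503608×(3.020000 - 1.830000)/(16.503608 - (-2.531513))
       = 1.988260
Iteration 2:
  f(3.020000) = 16.503608
  f(1.988260) = -1.116574
  x_3 = 1.988260 - (-1.116574)×(1.988260 - 3.020000)/(-1.116574 - 16.503608)
       = 2.053640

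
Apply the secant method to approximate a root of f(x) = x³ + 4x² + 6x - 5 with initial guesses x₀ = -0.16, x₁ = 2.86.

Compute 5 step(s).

f(x) = x³ + 4x² + 6x - 5
x₀ = -0.16, x₁ = 2.86

Secant formula: x_{n+1} = x_n - f(x_n)(x_n - x_{n-1})/(f(x_n) - f(x_{n-1}))

Iteration 1:
  f(-0.160000) = -5.861696
  f(2.860000) = 68.272056
  x_2 = 2.860000 - 68.272056×(2.860000 - (-0.160000))/(68.272056 - (-5.861696))
       = 0.078789
Iteration 2:
  f(2.860000) = 68.272056
  f(0.078789) = -4.501946
  x_3 = 0.078789 - (-4.501946)×(0.078789 - 2.860000)/(-4.501946 - 68.272056)
       = 0.250840
Iteration 3:
  f(0.078789) = -4.501946
  f(0.250840) = -3.227492
  x_4 = 0.250840 - (-3.227492)×(0.250840 - 0.078789)/(-3.227492 - (-4.501946))
       = 0.686552
Iteration 4:
  f(0.250840) = -3.227492
  f(0.686552) = 1.328330
  x_5 = 0.686552 - 1.328330×(0.686552 - 0.250840)/(1.328330 - (-3.227492))
       = 0.559512
Iteration 5:
  f(0.686552) = 1.328330
  f(0.559512) = -0.215553
  x_6 = 0.559512 - (-0.215553)×(0.559512 - 0.686552)/(-0.215553 - 1.328330)
       = 0.577249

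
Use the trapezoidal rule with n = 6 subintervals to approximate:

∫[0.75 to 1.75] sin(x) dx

f(x) = sin(x)
a = 0.75, b = 1.75, n = 6
h = (b - a)/n = 0.166667

Trapezoidal rule: (h/2)[f(x₀) + 2f(x₁) + 2f(x₂) + ... + f(xₙ)]

x_0 = 0.7500, f(x_0) = 0.681639, coefficient = 1
x_1 = 0.9167, f(x_1) = 0.793578, coefficient = 2
x_2 = 1.0833, f(x_2) = 0.883524, coefficient = 2
x_3 = 1.2500, f(x_3) = 0.948985, coefficient = 2
x_4 = 1.4167, f(x_4) = 0.988146, coefficient = 2
x_5 = 1.5833, f(x_5) = 0.999921, coefficient = 2
x_6 = 1.7500, f(x_6) = 0.983986, coefficient = 1

I ≈ (0.166667/2) × 10.893931 = 0.907828
Exact value: 0.909935
Error: 0.002107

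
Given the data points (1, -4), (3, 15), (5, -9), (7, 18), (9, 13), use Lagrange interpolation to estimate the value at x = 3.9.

Lagrange interpolation formula:
P(x) = Σ yᵢ × Lᵢ(x)
where Lᵢ(x) = Π_{j≠i} (x - xⱼ)/(xᵢ - xⱼ)

L_0(3.9) = (3.9 - 3)/(1 - 3) × (3.9 - 5)/(1 - 5) × (3.9 - 7)/(1 - 7) × (3.9 - 9)/(1 - 9) = -0.040760
L_1(3.9) = (3.9 - 1)/(3 - 1) × (3.9 - 5)/(3 - 5) × (3.9 - 7)/(3 - 7) × (3.9 - 9)/(3 - 9) = 0.525353
L_2(3.9) = (3.9 - 1)/(5 - 1) × (3.9 - 3)/(5 - 3) × (3.9 - 7)/(5 - 7) × (3.9 - 9)/(5 - 9) = 0.644752
L_3(3.9) = (3.9 - 1)/(7 - 1) × (3.9 - 3)/(7 - 3) × (3.9 - 5)/(7 - 5) × (3.9 - 9)/(7 - 9) = -0.152522
L_4(3.9) = (3.9 - 1)/(9 - 1) × (3.9 - 3)/(9 - 3) × (3.9 - 5)/(9 - 5) × (3.9 - 7)/(9 - 7) = 0.023177

P(3.9) = (-4)×L_0(3.9) + 15×L_1(3.9) + (-9)×L_2(3.9) + 18×L_3(3.9) + 13×L_4(3.9)
P(3.9) = -0.203515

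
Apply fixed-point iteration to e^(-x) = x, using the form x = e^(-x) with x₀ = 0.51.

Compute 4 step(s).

Equation: e^(-x) = x
Fixed-point form: x = e^(-x)
x₀ = 0.51

x_1 = g(0.510000) = 0.600496
x_2 = g(0.600496) = 0.548540
x_3 = g(0.548540) = 0.577793
x_4 = g(0.577793) = 0.561135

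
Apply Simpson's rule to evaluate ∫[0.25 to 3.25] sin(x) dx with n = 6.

f(x) = sin(x)
a = 0.25, b = 3.25, n = 6
h = (b - a)/n = 0.500000

Simpson's rule: (h/3)[f(x₀) + 4f(x₁) + 2f(x₂) + ... + f(xₙ)]

x_0 = 0.2500, f(x_0) = 0.247404, coefficient = 1
x_1 = 0.7500, f(x_1) = 0.681639, coefficient = 4
x_2 = 1.2500, f(x_2) = 0.948985, coefficient = 2
x_3 = 1.7500, f(x_3) = 0.983986, coefficient = 4
x_4 = 2.2500, f(x_4) = 0.778073, coefficient = 2
x_5 = 2.7500, f(x_5) = 0.381661, coefficient = 4
x_6 = 3.2500, f(x_6) = -0.108195, coefficient = 1

I ≈ (0.500000/3) × 11.782467 = 1.963745
Exact value: 1.963042
Error: 0.000702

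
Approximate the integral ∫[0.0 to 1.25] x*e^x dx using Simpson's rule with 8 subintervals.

f(x) = x*e^x
a = 0.0, b = 1.25, n = 8
h = (b - a)/n = 0.156250

Simpson's rule: (h/3)[f(x₀) + 4f(x₁) + 2f(x₂) + ... + f(xₙ)]

x_0 = 0.0000, f(x_0) = 0.000000, coefficient = 1
x_1 = 0.1562, f(x_1) = 0.182675, coefficient = 4
x_2 = 0.3125, f(x_2) = 0.427137, coefficient = 2
x_3 = 0.4688, f(x_3) = 0.749060, coefficient = 4
x_4 = 0.6250, f(x_4) = 1.167654, coefficient = 2
x_5 = 0.7812, f(x_5) = 1.706407, coefficient = 4
x_6 = 0.9375, f(x_6) = 2.393990, coefficient = 2
x_7 = 1.0938, f(x_7) = 3.265334, coefficient = 4
x_8 = 1.2500, f(x_8) = 4.362929, coefficient = 1

I ≈ (0.156250/3) × 35.954395 = 1.872625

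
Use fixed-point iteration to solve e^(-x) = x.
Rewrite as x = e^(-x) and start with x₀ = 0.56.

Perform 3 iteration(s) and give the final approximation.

Equation: e^(-x) = x
Fixed-point form: x = e^(-x)
x₀ = 0.56

x_1 = g(0.560000) = 0.571209
x_2 = g(0.571209) = 0.564842
x_3 = g(0.564842) = 0.568450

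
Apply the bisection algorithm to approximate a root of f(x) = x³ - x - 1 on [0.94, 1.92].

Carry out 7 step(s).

f(x) = x³ - x - 1
Initial interval: [0.94, 1.92]

Iteration 1:
  c_1 = (0.940000 + 1.920000)/2 = 1.430000
  f(c_1) = f(1.430000) = 0.494207
  f(a) × f(c) < 0, new interval: [0.940000, 1.430000]
Iteration 2:
  c_2 = (0.940000 + 1.430000)/2 = 1.185000
  f(c_2) = f(1.185000) = -0.520993
  f(a) × f(c) ≥ 0, new interval: [1.185000, 1.430000]
Iteration 3:
  c_3 = (1.185000 + 1.430000)/2 = 1.307500
  f(c_3) = f(1.307500) = -0.072255
  f(a) × f(c) ≥ 0, new interval: [1.307500, 1.430000]
Iteration 4:
  c_4 = (1.307500 + 1.430000)/2 = 1.368750
  f(c_4) = f(1.368750) = 0.195571
  f(a) × f(c) < 0, new interval: [1.307500, 1.368750]
Iteration 5:
  c_5 = (1.307500 + 1.368750)/2 = 1.338125
  f(c_5) = f(1.338125) = 0.057893
  f(a) × f(c) < 0, new interval: [1.307500, 1.338125]
Iteration 6:
  c_6 = (1.307500 + 1.338125)/2 = 1.322812
  f(c_6) = f(1.322812) = -0.008112
  f(a) × f(c) ≥ 0, new interval: [1.322812, 1.338125]
Iteration 7:
  c_7 = (1.322812 + 1.338125)/2 = 1.330469
  f(c_7) = f(1.330469) = 0.024657
  f(a) × f(c) < 0, new interval: [1.322812, 1.330469]

After 7 iteration(s), the approximation is c_7 = 1.330469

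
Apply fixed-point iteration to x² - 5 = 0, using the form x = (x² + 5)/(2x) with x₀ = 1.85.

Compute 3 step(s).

Equation: x² - 5 = 0
Fixed-point form: x = (x² + 5)/(2x)
x₀ = 1.85

x_1 = g(1.850000) = 2.276351
x_2 = g(2.276351) = 2.236424
x_3 = g(2.236424) = 2.236068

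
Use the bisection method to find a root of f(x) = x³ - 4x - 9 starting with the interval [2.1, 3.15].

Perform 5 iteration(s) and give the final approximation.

f(x) = x³ - 4x - 9
Initial interval: [2.1, 3.15]

Iteration 1:
  c_1 = (2.100000 + 3.150000)/2 = 2.625000
  f(c_1) = f(2.625000) = -1.412109
  f(a) × f(c) ≥ 0, new interval: [2.625000, 3.150000]
Iteration 2:
  c_2 = (2.625000 + 3.150000)/2 = 2.887500
  f(c_2) = f(2.887500) = 3.524982
  f(a) × f(c) < 0, new interval: [2.625000, 2.887500]
Iteration 3:
  c_3 = (2.625000 + 2.887500)/2 = 2.756250
  f(c_3) = f(2.756250) = 0.913994
  f(a) × f(c) < 0, new interval: [2.625000, 2.756250]
Iteration 4:
  c_4 = (2.625000 + 2.756250)/2 = 2.690625
  f(c_4) = f(2.690625) = -0.283820
  f(a) × f(c) ≥ 0, new interval: [2.690625, 2.756250]
Iteration 5:
  c_5 = (2.690625 + 2.756250)/2 = 2.723438
  f(c_5) = f(2.723438) = 0.306290
  f(a) × f(c) < 0, new interval: [2.690625, 2.723438]

After 5 iteration(s), the approximation is c_5 = 2.723438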